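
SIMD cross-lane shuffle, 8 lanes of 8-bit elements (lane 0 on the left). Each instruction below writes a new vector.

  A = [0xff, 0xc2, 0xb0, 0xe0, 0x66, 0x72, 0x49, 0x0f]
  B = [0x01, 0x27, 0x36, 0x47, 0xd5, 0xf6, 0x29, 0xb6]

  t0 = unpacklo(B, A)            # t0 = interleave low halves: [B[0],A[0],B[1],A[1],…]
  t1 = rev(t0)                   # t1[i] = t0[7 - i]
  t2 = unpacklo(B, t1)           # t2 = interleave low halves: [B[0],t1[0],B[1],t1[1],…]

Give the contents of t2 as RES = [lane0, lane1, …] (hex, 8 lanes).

RES = [ 0x01  0xe0  0x27  0x47  0x36  0xb0  0x47  0x36 ]

→ t0 |01|ff|27|c2|36|b0|47|e0|
→ t1 |e0|47|b0|36|c2|27|ff|01|
→ t2 |01|e0|27|47|36|b0|47|36|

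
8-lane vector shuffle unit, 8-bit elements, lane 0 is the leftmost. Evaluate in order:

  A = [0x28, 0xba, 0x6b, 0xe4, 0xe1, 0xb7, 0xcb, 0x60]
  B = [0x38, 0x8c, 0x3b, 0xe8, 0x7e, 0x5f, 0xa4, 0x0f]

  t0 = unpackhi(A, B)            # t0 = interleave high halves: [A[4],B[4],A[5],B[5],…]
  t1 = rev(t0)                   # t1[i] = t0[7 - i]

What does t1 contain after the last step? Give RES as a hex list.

  t0: e1 7e b7 5f cb a4 60 0f
  t1: 0f 60 a4 cb 5f b7 7e e1

RES = [ 0x0f  0x60  0xa4  0xcb  0x5f  0xb7  0x7e  0xe1 ]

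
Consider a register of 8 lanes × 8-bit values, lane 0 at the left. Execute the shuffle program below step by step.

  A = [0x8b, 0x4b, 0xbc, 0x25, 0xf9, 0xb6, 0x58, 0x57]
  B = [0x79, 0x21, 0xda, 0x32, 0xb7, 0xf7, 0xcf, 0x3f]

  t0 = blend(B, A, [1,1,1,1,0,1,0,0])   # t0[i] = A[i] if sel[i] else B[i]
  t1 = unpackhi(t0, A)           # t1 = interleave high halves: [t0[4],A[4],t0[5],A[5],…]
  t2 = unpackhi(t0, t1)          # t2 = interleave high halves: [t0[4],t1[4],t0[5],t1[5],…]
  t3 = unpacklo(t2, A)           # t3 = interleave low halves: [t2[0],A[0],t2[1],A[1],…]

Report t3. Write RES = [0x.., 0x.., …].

RES = [ 0xb7  0x8b  0xcf  0x4b  0xb6  0xbc  0x58  0x25 ]

t0 = [0x8b, 0x4b, 0xbc, 0x25, 0xb7, 0xb6, 0xcf, 0x3f]
t1 = [0xb7, 0xf9, 0xb6, 0xb6, 0xcf, 0x58, 0x3f, 0x57]
t2 = [0xb7, 0xcf, 0xb6, 0x58, 0xcf, 0x3f, 0x3f, 0x57]
t3 = [0xb7, 0x8b, 0xcf, 0x4b, 0xb6, 0xbc, 0x58, 0x25]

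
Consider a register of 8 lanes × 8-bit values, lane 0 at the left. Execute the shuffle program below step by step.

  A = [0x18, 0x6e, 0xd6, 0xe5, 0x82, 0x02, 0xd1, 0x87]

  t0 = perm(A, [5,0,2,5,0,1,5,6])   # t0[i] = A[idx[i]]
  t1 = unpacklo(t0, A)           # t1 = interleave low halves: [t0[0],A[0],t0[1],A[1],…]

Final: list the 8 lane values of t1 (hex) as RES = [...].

t0 = [0x02, 0x18, 0xd6, 0x02, 0x18, 0x6e, 0x02, 0xd1]
t1 = [0x02, 0x18, 0x18, 0x6e, 0xd6, 0xd6, 0x02, 0xe5]

RES = [ 0x02  0x18  0x18  0x6e  0xd6  0xd6  0x02  0xe5 ]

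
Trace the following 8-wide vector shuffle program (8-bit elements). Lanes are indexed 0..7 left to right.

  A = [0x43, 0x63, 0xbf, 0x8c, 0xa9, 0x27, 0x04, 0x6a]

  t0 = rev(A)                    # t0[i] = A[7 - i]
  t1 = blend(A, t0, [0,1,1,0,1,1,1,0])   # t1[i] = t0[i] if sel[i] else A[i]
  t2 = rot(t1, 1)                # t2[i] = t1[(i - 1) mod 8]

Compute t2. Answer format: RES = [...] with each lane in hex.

  t0: 6a 04 27 a9 8c bf 63 43
  t1: 43 04 27 8c 8c bf 63 6a
  t2: 6a 43 04 27 8c 8c bf 63

RES = [ 0x6a  0x43  0x04  0x27  0x8c  0x8c  0xbf  0x63 ]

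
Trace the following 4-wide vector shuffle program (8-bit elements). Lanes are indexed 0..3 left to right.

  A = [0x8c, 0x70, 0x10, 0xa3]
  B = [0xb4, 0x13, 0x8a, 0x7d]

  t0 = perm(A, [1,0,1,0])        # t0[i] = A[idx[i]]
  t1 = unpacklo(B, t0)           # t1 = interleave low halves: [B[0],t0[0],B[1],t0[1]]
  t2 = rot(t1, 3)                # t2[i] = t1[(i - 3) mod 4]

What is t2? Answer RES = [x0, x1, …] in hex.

RES = [0x70, 0x13, 0x8c, 0xb4]

  t0: 70 8c 70 8c
  t1: b4 70 13 8c
  t2: 70 13 8c b4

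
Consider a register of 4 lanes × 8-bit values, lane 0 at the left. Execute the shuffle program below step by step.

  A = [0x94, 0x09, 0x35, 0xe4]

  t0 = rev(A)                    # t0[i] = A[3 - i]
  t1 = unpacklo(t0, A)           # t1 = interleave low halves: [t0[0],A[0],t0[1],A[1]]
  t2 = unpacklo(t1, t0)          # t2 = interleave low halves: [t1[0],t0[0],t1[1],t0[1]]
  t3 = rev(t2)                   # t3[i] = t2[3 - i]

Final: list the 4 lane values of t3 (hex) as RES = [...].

RES = [ 0x35  0x94  0xe4  0xe4 ]

→ t0 |e4|35|09|94|
→ t1 |e4|94|35|09|
→ t2 |e4|e4|94|35|
→ t3 |35|94|e4|e4|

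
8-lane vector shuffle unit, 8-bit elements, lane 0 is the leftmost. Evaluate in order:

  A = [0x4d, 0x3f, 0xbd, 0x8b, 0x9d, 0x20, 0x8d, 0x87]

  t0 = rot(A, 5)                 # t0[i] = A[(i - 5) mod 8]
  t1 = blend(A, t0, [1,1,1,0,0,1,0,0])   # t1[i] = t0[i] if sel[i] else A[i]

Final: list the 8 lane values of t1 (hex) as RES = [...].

RES = [0x8b, 0x9d, 0x20, 0x8b, 0x9d, 0x4d, 0x8d, 0x87]

  t0: 8b 9d 20 8d 87 4d 3f bd
  t1: 8b 9d 20 8b 9d 4d 8d 87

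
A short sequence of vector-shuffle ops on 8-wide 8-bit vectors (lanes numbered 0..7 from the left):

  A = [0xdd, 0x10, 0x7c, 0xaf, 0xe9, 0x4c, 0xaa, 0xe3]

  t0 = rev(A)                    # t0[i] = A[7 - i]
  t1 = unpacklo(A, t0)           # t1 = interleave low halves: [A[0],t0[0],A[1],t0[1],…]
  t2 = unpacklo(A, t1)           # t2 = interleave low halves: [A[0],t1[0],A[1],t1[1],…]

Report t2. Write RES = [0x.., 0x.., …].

  t0: e3 aa 4c e9 af 7c 10 dd
  t1: dd e3 10 aa 7c 4c af e9
  t2: dd dd 10 e3 7c 10 af aa

RES = [ 0xdd  0xdd  0x10  0xe3  0x7c  0x10  0xaf  0xaa ]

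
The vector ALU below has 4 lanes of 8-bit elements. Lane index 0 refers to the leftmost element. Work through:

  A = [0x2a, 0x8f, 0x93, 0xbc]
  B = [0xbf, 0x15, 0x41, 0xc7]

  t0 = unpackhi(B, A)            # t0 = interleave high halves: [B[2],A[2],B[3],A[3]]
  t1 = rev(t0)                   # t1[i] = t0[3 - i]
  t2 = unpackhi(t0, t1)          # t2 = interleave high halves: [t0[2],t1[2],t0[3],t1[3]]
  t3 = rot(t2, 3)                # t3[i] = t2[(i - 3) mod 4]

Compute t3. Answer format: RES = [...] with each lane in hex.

→ t0 |41|93|c7|bc|
→ t1 |bc|c7|93|41|
→ t2 |c7|93|bc|41|
→ t3 |93|bc|41|c7|

RES = [ 0x93  0xbc  0x41  0xc7 ]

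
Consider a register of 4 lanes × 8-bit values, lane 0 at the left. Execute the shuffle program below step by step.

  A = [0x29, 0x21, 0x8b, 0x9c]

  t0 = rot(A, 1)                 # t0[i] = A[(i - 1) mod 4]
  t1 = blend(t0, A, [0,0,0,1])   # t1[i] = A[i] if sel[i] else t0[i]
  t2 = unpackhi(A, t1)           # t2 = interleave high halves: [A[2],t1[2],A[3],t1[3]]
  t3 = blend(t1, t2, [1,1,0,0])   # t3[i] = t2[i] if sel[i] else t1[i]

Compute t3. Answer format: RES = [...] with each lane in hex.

t0 = [0x9c, 0x29, 0x21, 0x8b]
t1 = [0x9c, 0x29, 0x21, 0x9c]
t2 = [0x8b, 0x21, 0x9c, 0x9c]
t3 = [0x8b, 0x21, 0x21, 0x9c]

RES = [0x8b, 0x21, 0x21, 0x9c]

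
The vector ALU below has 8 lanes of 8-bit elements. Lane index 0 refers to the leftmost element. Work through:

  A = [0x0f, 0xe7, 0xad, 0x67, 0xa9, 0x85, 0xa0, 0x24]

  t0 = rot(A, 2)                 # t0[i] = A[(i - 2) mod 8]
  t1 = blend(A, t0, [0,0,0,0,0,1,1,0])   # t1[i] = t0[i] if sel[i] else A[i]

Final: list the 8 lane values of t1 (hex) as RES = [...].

→ t0 |a0|24|0f|e7|ad|67|a9|85|
→ t1 |0f|e7|ad|67|a9|67|a9|24|

RES = [ 0x0f  0xe7  0xad  0x67  0xa9  0x67  0xa9  0x24 ]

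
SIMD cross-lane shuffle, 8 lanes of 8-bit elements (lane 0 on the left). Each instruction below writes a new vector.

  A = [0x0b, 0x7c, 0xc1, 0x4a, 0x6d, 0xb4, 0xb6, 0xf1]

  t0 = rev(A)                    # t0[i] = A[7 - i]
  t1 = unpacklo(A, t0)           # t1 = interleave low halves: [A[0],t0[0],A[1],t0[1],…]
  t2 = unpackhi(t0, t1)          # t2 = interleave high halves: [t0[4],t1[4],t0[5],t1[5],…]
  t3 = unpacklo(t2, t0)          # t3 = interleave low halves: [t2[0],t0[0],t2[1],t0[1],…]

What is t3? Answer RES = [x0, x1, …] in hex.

t0 = [0xf1, 0xb6, 0xb4, 0x6d, 0x4a, 0xc1, 0x7c, 0x0b]
t1 = [0x0b, 0xf1, 0x7c, 0xb6, 0xc1, 0xb4, 0x4a, 0x6d]
t2 = [0x4a, 0xc1, 0xc1, 0xb4, 0x7c, 0x4a, 0x0b, 0x6d]
t3 = [0x4a, 0xf1, 0xc1, 0xb6, 0xc1, 0xb4, 0xb4, 0x6d]

RES = [ 0x4a  0xf1  0xc1  0xb6  0xc1  0xb4  0xb4  0x6d ]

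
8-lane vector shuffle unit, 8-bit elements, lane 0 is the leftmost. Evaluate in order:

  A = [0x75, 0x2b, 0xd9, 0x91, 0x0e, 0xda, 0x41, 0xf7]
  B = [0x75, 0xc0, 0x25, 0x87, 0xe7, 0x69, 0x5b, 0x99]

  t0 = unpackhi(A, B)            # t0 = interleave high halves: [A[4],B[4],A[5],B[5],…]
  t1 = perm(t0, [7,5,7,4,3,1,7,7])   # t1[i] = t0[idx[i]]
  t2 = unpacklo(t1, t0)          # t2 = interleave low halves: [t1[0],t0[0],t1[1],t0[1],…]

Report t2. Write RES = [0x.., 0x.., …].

RES = [ 0x99  0x0e  0x5b  0xe7  0x99  0xda  0x41  0x69 ]

  t0: 0e e7 da 69 41 5b f7 99
  t1: 99 5b 99 41 69 e7 99 99
  t2: 99 0e 5b e7 99 da 41 69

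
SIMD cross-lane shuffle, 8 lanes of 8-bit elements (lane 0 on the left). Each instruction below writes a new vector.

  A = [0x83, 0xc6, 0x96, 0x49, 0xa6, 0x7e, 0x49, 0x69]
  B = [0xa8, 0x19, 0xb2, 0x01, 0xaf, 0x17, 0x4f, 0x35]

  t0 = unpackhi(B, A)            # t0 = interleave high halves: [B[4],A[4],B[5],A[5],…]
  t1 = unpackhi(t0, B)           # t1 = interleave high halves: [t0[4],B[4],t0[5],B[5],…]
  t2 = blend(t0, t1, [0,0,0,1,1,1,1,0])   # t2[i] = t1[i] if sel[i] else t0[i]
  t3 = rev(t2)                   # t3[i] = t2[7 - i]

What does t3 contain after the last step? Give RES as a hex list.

RES = [0x69, 0x69, 0x4f, 0x35, 0x17, 0x17, 0xa6, 0xaf]

  t0: af a6 17 7e 4f 49 35 69
  t1: 4f af 49 17 35 4f 69 35
  t2: af a6 17 17 35 4f 69 69
  t3: 69 69 4f 35 17 17 a6 af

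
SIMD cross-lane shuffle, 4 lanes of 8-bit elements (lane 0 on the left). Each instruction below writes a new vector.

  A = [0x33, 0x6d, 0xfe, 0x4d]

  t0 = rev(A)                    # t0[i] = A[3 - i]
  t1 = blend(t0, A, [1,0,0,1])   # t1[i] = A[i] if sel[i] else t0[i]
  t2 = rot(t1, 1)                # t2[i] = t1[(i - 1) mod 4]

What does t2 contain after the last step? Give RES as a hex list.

RES = [ 0x4d  0x33  0xfe  0x6d ]

t0 = [0x4d, 0xfe, 0x6d, 0x33]
t1 = [0x33, 0xfe, 0x6d, 0x4d]
t2 = [0x4d, 0x33, 0xfe, 0x6d]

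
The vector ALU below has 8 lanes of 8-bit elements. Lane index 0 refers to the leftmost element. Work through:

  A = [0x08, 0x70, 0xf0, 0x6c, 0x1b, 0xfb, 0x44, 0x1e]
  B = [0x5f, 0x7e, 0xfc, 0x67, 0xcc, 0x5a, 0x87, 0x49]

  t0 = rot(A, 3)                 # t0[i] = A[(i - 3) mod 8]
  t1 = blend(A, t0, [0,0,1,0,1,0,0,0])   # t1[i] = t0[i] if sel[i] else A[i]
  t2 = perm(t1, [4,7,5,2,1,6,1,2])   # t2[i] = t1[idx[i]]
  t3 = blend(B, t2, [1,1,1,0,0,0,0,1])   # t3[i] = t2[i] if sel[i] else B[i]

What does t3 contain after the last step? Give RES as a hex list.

RES = [0x70, 0x1e, 0xfb, 0x67, 0xcc, 0x5a, 0x87, 0x1e]

→ t0 |fb|44|1e|08|70|f0|6c|1b|
→ t1 |08|70|1e|6c|70|fb|44|1e|
→ t2 |70|1e|fb|1e|70|44|70|1e|
→ t3 |70|1e|fb|67|cc|5a|87|1e|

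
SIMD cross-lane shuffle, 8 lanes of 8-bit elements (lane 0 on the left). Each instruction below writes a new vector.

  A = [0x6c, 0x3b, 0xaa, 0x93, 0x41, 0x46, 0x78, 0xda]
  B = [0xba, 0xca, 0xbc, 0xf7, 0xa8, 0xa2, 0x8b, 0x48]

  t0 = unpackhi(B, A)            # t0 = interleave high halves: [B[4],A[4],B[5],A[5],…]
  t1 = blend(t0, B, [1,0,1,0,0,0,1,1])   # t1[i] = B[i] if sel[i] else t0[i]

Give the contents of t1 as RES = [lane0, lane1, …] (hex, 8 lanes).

  t0: a8 41 a2 46 8b 78 48 da
  t1: ba 41 bc 46 8b 78 8b 48

RES = [0xba, 0x41, 0xbc, 0x46, 0x8b, 0x78, 0x8b, 0x48]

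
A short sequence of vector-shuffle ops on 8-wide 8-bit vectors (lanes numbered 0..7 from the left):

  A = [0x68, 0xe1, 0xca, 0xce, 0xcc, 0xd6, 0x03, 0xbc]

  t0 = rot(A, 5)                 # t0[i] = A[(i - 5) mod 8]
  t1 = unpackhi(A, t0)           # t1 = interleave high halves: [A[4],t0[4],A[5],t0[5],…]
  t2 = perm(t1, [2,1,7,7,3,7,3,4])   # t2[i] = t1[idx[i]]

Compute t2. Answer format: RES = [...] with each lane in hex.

→ t0 |ce|cc|d6|03|bc|68|e1|ca|
→ t1 |cc|bc|d6|68|03|e1|bc|ca|
→ t2 |d6|bc|ca|ca|68|ca|68|03|

RES = [0xd6, 0xbc, 0xca, 0xca, 0x68, 0xca, 0x68, 0x03]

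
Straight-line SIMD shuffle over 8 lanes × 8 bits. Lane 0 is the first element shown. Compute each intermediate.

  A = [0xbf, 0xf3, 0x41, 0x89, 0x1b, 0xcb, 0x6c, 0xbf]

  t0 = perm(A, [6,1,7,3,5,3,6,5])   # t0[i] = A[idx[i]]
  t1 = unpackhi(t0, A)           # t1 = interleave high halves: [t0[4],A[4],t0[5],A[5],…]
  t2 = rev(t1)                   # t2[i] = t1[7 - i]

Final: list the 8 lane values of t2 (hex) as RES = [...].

→ t0 |6c|f3|bf|89|cb|89|6c|cb|
→ t1 |cb|1b|89|cb|6c|6c|cb|bf|
→ t2 |bf|cb|6c|6c|cb|89|1b|cb|

RES = [0xbf, 0xcb, 0x6c, 0x6c, 0xcb, 0x89, 0x1b, 0xcb]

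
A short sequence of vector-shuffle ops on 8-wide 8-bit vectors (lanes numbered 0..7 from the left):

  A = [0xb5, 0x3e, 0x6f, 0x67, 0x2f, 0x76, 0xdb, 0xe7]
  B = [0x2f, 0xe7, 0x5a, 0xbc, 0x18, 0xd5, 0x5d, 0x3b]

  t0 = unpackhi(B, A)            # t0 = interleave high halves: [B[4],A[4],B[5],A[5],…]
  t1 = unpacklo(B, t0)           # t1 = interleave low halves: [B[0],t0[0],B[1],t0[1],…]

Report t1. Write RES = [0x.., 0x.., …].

  t0: 18 2f d5 76 5d db 3b e7
  t1: 2f 18 e7 2f 5a d5 bc 76

RES = [ 0x2f  0x18  0xe7  0x2f  0x5a  0xd5  0xbc  0x76 ]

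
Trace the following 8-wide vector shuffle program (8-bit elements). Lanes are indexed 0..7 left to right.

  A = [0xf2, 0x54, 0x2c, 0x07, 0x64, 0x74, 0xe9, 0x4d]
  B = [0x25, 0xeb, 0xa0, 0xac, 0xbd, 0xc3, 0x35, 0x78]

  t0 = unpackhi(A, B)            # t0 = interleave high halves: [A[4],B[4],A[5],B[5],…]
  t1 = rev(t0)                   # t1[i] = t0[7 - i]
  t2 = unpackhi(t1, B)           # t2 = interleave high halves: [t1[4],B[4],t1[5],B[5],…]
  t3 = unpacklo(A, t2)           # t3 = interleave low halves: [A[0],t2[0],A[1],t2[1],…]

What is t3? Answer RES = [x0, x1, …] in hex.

→ t0 |64|bd|74|c3|e9|35|4d|78|
→ t1 |78|4d|35|e9|c3|74|bd|64|
→ t2 |c3|bd|74|c3|bd|35|64|78|
→ t3 |f2|c3|54|bd|2c|74|07|c3|

RES = [ 0xf2  0xc3  0x54  0xbd  0x2c  0x74  0x07  0xc3 ]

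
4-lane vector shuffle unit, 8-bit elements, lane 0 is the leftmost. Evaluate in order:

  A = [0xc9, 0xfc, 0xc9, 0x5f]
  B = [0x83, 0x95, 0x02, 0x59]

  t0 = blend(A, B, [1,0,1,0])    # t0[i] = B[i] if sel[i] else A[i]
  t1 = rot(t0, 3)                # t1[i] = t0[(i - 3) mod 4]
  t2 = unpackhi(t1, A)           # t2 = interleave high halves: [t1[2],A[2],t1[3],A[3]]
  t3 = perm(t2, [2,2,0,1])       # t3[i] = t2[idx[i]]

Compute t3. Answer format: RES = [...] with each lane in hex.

RES = [0x83, 0x83, 0x5f, 0xc9]

  t0: 83 fc 02 5f
  t1: fc 02 5f 83
  t2: 5f c9 83 5f
  t3: 83 83 5f c9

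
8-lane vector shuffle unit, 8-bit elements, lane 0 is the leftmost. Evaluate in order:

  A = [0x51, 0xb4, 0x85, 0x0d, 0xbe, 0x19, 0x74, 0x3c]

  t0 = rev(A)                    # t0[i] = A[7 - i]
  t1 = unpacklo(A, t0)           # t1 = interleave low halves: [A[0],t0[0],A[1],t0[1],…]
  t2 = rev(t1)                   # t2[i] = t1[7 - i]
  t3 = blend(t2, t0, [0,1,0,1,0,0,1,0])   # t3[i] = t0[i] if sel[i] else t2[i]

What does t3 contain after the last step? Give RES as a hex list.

RES = [ 0xbe  0x74  0x19  0xbe  0x74  0xb4  0xb4  0x51 ]

t0 = [0x3c, 0x74, 0x19, 0xbe, 0x0d, 0x85, 0xb4, 0x51]
t1 = [0x51, 0x3c, 0xb4, 0x74, 0x85, 0x19, 0x0d, 0xbe]
t2 = [0xbe, 0x0d, 0x19, 0x85, 0x74, 0xb4, 0x3c, 0x51]
t3 = [0xbe, 0x74, 0x19, 0xbe, 0x74, 0xb4, 0xb4, 0x51]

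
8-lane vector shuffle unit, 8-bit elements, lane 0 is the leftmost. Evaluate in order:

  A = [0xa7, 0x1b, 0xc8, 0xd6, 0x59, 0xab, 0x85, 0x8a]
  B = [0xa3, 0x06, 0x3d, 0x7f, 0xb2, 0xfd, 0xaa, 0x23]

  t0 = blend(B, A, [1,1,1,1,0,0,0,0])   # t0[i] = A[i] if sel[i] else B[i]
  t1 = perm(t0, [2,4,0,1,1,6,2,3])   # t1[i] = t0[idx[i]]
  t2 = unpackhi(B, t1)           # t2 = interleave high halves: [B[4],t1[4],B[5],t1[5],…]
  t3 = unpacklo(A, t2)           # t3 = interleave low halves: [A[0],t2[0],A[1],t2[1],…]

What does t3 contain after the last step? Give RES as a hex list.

RES = [0xa7, 0xb2, 0x1b, 0x1b, 0xc8, 0xfd, 0xd6, 0xaa]

t0 = [0xa7, 0x1b, 0xc8, 0xd6, 0xb2, 0xfd, 0xaa, 0x23]
t1 = [0xc8, 0xb2, 0xa7, 0x1b, 0x1b, 0xaa, 0xc8, 0xd6]
t2 = [0xb2, 0x1b, 0xfd, 0xaa, 0xaa, 0xc8, 0x23, 0xd6]
t3 = [0xa7, 0xb2, 0x1b, 0x1b, 0xc8, 0xfd, 0xd6, 0xaa]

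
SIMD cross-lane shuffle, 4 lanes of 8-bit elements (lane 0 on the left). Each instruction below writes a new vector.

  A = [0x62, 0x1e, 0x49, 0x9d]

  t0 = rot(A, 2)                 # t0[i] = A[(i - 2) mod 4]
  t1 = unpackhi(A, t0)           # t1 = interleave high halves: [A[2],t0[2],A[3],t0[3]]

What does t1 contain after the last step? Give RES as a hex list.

RES = [0x49, 0x62, 0x9d, 0x1e]

  t0: 49 9d 62 1e
  t1: 49 62 9d 1e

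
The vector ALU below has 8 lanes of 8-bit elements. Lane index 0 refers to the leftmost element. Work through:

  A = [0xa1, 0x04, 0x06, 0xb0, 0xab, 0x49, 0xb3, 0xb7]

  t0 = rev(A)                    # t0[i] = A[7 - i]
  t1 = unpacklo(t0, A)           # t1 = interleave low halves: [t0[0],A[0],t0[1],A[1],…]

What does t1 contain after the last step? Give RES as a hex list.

RES = [0xb7, 0xa1, 0xb3, 0x04, 0x49, 0x06, 0xab, 0xb0]

t0 = [0xb7, 0xb3, 0x49, 0xab, 0xb0, 0x06, 0x04, 0xa1]
t1 = [0xb7, 0xa1, 0xb3, 0x04, 0x49, 0x06, 0xab, 0xb0]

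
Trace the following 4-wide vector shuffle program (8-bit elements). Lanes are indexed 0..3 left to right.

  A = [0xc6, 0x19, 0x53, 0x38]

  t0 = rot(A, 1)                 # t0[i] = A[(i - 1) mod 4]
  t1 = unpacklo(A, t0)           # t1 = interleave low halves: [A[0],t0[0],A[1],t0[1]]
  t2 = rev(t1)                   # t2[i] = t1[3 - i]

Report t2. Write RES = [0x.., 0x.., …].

RES = [0xc6, 0x19, 0x38, 0xc6]

  t0: 38 c6 19 53
  t1: c6 38 19 c6
  t2: c6 19 38 c6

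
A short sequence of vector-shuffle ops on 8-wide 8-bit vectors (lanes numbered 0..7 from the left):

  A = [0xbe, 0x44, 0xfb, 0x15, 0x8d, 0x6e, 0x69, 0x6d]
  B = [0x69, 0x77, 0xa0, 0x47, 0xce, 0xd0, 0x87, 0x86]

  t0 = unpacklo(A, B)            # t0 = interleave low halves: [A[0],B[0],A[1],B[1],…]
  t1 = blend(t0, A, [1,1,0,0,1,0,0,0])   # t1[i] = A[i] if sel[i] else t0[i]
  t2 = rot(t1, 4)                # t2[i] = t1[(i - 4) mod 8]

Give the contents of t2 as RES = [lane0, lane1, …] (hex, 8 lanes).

RES = [ 0x8d  0xa0  0x15  0x47  0xbe  0x44  0x44  0x77 ]

  t0: be 69 44 77 fb a0 15 47
  t1: be 44 44 77 8d a0 15 47
  t2: 8d a0 15 47 be 44 44 77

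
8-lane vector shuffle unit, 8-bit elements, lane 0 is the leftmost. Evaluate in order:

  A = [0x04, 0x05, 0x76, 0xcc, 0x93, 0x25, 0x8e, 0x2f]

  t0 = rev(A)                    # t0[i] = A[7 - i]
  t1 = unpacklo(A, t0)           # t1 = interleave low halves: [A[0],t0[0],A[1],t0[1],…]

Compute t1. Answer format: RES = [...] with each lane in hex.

RES = [ 0x04  0x2f  0x05  0x8e  0x76  0x25  0xcc  0x93 ]

→ t0 |2f|8e|25|93|cc|76|05|04|
→ t1 |04|2f|05|8e|76|25|cc|93|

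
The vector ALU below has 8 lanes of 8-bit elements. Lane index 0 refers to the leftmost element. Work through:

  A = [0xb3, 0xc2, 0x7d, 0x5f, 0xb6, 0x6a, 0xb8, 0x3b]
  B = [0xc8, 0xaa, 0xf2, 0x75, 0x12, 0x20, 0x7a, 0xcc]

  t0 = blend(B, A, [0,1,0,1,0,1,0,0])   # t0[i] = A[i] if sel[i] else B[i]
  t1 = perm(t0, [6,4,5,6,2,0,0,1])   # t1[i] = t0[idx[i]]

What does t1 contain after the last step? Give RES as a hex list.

RES = [ 0x7a  0x12  0x6a  0x7a  0xf2  0xc8  0xc8  0xc2 ]

→ t0 |c8|c2|f2|5f|12|6a|7a|cc|
→ t1 |7a|12|6a|7a|f2|c8|c8|c2|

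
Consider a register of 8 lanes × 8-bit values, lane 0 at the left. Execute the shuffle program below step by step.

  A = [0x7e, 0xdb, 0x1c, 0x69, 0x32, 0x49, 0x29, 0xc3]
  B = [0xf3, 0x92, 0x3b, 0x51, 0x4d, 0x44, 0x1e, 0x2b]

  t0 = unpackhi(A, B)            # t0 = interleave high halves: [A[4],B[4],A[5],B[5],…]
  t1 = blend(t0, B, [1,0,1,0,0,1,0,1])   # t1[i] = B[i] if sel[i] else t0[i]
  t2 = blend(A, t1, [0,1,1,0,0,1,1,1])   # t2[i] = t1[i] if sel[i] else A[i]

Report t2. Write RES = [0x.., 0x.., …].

  t0: 32 4d 49 44 29 1e c3 2b
  t1: f3 4d 3b 44 29 44 c3 2b
  t2: 7e 4d 3b 69 32 44 c3 2b

RES = [0x7e, 0x4d, 0x3b, 0x69, 0x32, 0x44, 0xc3, 0x2b]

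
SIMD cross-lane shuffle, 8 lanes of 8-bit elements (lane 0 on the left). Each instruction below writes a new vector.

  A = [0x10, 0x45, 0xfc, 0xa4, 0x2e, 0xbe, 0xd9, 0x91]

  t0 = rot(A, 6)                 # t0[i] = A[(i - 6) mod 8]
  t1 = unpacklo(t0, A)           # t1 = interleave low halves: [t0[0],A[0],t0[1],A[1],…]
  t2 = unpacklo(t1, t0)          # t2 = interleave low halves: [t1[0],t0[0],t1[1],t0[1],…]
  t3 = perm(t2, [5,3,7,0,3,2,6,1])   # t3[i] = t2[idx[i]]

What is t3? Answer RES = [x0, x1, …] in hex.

RES = [0x2e, 0xa4, 0xbe, 0xfc, 0xa4, 0x10, 0x45, 0xfc]

→ t0 |fc|a4|2e|be|d9|91|10|45|
→ t1 |fc|10|a4|45|2e|fc|be|a4|
→ t2 |fc|fc|10|a4|a4|2e|45|be|
→ t3 |2e|a4|be|fc|a4|10|45|fc|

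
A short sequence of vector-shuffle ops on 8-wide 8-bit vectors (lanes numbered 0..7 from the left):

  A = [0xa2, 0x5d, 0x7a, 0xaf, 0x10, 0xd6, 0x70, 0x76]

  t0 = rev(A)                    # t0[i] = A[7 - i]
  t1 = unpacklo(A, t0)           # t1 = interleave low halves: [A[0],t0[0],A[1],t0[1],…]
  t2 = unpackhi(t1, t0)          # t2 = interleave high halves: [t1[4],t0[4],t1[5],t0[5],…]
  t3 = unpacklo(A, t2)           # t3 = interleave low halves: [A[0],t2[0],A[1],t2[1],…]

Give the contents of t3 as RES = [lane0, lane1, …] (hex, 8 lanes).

RES = [0xa2, 0x7a, 0x5d, 0xaf, 0x7a, 0xd6, 0xaf, 0x7a]

  t0: 76 70 d6 10 af 7a 5d a2
  t1: a2 76 5d 70 7a d6 af 10
  t2: 7a af d6 7a af 5d 10 a2
  t3: a2 7a 5d af 7a d6 af 7a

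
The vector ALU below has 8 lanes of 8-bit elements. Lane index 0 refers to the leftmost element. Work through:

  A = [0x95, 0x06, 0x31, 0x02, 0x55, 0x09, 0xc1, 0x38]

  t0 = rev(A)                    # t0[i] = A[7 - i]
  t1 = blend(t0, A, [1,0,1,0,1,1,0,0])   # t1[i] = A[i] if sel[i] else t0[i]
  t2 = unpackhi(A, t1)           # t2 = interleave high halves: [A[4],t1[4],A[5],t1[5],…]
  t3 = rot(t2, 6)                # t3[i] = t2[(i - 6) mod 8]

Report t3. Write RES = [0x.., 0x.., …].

t0 = [0x38, 0xc1, 0x09, 0x55, 0x02, 0x31, 0x06, 0x95]
t1 = [0x95, 0xc1, 0x31, 0x55, 0x55, 0x09, 0x06, 0x95]
t2 = [0x55, 0x55, 0x09, 0x09, 0xc1, 0x06, 0x38, 0x95]
t3 = [0x09, 0x09, 0xc1, 0x06, 0x38, 0x95, 0x55, 0x55]

RES = [ 0x09  0x09  0xc1  0x06  0x38  0x95  0x55  0x55 ]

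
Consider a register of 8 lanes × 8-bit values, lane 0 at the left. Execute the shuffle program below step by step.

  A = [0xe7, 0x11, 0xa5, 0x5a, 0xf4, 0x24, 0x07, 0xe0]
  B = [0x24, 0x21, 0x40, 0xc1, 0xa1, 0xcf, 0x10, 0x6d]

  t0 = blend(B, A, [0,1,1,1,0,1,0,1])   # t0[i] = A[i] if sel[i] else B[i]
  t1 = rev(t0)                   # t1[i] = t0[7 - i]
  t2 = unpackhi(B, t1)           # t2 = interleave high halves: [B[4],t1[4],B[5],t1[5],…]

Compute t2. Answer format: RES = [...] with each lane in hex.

→ t0 |24|11|a5|5a|a1|24|10|e0|
→ t1 |e0|10|24|a1|5a|a5|11|24|
→ t2 |a1|5a|cf|a5|10|11|6d|24|

RES = [ 0xa1  0x5a  0xcf  0xa5  0x10  0x11  0x6d  0x24 ]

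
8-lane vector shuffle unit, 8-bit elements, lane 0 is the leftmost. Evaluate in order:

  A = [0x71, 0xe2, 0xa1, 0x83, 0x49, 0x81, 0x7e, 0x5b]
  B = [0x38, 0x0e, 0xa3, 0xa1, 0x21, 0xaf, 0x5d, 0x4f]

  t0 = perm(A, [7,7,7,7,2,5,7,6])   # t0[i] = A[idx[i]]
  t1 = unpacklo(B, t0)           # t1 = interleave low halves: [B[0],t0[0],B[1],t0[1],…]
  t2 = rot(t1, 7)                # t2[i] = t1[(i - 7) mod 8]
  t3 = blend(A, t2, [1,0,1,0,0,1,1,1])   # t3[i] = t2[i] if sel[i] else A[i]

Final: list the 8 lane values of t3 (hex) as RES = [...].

  t0: 5b 5b 5b 5b a1 81 5b 7e
  t1: 38 5b 0e 5b a3 5b a1 5b
  t2: 5b 0e 5b a3 5b a1 5b 38
  t3: 5b e2 5b 83 49 a1 5b 38

RES = [ 0x5b  0xe2  0x5b  0x83  0x49  0xa1  0x5b  0x38 ]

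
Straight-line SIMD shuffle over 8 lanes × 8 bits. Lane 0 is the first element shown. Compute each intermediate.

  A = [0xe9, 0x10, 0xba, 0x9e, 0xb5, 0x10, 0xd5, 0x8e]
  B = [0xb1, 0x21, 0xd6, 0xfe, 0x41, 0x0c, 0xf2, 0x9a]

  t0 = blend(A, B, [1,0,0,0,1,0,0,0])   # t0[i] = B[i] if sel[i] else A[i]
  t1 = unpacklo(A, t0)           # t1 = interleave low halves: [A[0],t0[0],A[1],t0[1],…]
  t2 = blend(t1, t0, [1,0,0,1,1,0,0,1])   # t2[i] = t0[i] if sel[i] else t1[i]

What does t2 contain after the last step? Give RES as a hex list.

RES = [ 0xb1  0xb1  0x10  0x9e  0x41  0xba  0x9e  0x8e ]

→ t0 |b1|10|ba|9e|41|10|d5|8e|
→ t1 |e9|b1|10|10|ba|ba|9e|9e|
→ t2 |b1|b1|10|9e|41|ba|9e|8e|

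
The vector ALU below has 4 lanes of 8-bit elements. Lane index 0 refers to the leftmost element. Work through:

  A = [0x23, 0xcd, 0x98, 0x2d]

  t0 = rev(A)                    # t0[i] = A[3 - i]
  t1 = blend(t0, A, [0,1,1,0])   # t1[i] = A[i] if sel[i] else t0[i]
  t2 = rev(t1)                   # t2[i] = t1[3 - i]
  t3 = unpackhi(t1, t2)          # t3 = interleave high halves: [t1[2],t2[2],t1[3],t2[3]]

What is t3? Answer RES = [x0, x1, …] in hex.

RES = [0x98, 0xcd, 0x23, 0x2d]

→ t0 |2d|98|cd|23|
→ t1 |2d|cd|98|23|
→ t2 |23|98|cd|2d|
→ t3 |98|cd|23|2d|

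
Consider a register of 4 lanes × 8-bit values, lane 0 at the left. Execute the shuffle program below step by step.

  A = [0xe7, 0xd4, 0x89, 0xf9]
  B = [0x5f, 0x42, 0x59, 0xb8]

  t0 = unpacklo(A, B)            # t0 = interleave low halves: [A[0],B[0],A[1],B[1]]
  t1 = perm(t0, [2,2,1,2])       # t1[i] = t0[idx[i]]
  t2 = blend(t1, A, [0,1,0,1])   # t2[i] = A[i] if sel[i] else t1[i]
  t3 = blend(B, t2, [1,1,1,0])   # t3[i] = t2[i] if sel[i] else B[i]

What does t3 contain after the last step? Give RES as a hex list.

RES = [ 0xd4  0xd4  0x5f  0xb8 ]

t0 = [0xe7, 0x5f, 0xd4, 0x42]
t1 = [0xd4, 0xd4, 0x5f, 0xd4]
t2 = [0xd4, 0xd4, 0x5f, 0xf9]
t3 = [0xd4, 0xd4, 0x5f, 0xb8]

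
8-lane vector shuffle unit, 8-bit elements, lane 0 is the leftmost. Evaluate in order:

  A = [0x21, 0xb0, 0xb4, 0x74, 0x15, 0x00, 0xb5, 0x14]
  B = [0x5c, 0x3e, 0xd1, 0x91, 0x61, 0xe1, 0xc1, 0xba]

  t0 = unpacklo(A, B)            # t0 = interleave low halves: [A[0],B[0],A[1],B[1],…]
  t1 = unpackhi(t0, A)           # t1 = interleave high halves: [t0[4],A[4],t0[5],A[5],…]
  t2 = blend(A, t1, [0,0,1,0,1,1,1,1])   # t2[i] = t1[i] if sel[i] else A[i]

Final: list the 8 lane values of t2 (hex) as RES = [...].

RES = [ 0x21  0xb0  0xd1  0x74  0x74  0xb5  0x91  0x14 ]

  t0: 21 5c b0 3e b4 d1 74 91
  t1: b4 15 d1 00 74 b5 91 14
  t2: 21 b0 d1 74 74 b5 91 14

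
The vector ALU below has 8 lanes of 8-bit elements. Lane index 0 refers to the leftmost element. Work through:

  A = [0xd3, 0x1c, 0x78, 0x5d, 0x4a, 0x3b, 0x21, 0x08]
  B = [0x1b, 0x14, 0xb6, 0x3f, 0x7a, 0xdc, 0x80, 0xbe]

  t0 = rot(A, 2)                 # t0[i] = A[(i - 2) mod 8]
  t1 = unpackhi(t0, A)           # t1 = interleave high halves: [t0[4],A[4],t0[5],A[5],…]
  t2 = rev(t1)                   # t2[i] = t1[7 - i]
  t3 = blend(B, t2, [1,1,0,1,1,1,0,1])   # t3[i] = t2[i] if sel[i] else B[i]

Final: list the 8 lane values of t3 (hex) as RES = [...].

→ t0 |21|08|d3|1c|78|5d|4a|3b|
→ t1 |78|4a|5d|3b|4a|21|3b|08|
→ t2 |08|3b|21|4a|3b|5d|4a|78|
→ t3 |08|3b|b6|4a|3b|5d|80|78|

RES = [0x08, 0x3b, 0xb6, 0x4a, 0x3b, 0x5d, 0x80, 0x78]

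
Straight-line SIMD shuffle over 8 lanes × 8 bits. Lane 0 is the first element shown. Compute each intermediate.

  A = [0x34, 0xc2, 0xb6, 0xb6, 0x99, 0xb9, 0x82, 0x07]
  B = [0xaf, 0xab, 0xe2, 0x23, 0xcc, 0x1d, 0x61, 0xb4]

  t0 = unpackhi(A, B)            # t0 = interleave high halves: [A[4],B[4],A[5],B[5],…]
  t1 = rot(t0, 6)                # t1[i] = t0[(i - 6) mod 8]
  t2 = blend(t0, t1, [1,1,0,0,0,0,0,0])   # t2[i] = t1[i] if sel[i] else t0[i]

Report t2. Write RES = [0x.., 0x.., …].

t0 = [0x99, 0xcc, 0xb9, 0x1d, 0x82, 0x61, 0x07, 0xb4]
t1 = [0xb9, 0x1d, 0x82, 0x61, 0x07, 0xb4, 0x99, 0xcc]
t2 = [0xb9, 0x1d, 0xb9, 0x1d, 0x82, 0x61, 0x07, 0xb4]

RES = [0xb9, 0x1d, 0xb9, 0x1d, 0x82, 0x61, 0x07, 0xb4]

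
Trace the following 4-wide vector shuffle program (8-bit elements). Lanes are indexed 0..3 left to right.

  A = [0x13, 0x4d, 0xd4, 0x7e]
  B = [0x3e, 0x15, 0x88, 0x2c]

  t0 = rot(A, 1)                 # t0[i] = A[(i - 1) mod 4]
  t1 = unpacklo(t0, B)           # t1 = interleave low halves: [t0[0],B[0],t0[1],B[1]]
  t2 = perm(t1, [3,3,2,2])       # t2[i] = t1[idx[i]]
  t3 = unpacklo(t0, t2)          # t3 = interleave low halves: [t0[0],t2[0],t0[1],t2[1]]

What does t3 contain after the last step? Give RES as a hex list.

RES = [ 0x7e  0x15  0x13  0x15 ]

  t0: 7e 13 4d d4
  t1: 7e 3e 13 15
  t2: 15 15 13 13
  t3: 7e 15 13 15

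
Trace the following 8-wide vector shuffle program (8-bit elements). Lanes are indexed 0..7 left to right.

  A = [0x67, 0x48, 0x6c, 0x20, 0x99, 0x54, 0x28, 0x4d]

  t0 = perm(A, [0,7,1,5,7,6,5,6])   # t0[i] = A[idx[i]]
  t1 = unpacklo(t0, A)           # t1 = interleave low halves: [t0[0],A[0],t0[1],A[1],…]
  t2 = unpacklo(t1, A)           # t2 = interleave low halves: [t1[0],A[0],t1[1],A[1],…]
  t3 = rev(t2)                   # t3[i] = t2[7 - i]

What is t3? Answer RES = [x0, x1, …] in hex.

RES = [ 0x20  0x48  0x6c  0x4d  0x48  0x67  0x67  0x67 ]

t0 = [0x67, 0x4d, 0x48, 0x54, 0x4d, 0x28, 0x54, 0x28]
t1 = [0x67, 0x67, 0x4d, 0x48, 0x48, 0x6c, 0x54, 0x20]
t2 = [0x67, 0x67, 0x67, 0x48, 0x4d, 0x6c, 0x48, 0x20]
t3 = [0x20, 0x48, 0x6c, 0x4d, 0x48, 0x67, 0x67, 0x67]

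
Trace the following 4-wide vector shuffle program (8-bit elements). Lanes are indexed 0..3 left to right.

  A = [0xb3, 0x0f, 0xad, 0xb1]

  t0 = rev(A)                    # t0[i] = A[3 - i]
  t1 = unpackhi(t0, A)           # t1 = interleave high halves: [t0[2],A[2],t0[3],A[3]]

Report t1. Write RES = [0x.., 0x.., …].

RES = [0x0f, 0xad, 0xb3, 0xb1]

→ t0 |b1|ad|0f|b3|
→ t1 |0f|ad|b3|b1|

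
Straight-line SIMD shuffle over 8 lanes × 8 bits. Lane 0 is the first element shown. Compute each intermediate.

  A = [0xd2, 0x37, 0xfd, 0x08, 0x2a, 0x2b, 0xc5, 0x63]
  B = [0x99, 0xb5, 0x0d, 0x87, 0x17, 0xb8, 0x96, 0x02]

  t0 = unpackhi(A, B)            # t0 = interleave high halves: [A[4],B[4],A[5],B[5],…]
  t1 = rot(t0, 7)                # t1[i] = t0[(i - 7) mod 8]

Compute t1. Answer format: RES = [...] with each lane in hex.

t0 = [0x2a, 0x17, 0x2b, 0xb8, 0xc5, 0x96, 0x63, 0x02]
t1 = [0x17, 0x2b, 0xb8, 0xc5, 0x96, 0x63, 0x02, 0x2a]

RES = [ 0x17  0x2b  0xb8  0xc5  0x96  0x63  0x02  0x2a ]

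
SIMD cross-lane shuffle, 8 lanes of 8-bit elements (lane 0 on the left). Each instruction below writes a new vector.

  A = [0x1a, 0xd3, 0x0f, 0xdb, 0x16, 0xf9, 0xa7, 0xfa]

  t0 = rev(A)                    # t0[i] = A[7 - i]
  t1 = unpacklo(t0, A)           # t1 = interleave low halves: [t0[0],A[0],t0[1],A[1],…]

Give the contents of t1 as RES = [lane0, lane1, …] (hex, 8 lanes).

RES = [ 0xfa  0x1a  0xa7  0xd3  0xf9  0x0f  0x16  0xdb ]

  t0: fa a7 f9 16 db 0f d3 1a
  t1: fa 1a a7 d3 f9 0f 16 db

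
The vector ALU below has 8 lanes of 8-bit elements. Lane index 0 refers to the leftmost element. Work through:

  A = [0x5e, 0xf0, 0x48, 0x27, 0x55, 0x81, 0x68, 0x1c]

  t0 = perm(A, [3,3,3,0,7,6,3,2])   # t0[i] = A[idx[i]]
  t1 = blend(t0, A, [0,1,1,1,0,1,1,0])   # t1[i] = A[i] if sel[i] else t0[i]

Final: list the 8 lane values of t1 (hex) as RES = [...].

  t0: 27 27 27 5e 1c 68 27 48
  t1: 27 f0 48 27 1c 81 68 48

RES = [0x27, 0xf0, 0x48, 0x27, 0x1c, 0x81, 0x68, 0x48]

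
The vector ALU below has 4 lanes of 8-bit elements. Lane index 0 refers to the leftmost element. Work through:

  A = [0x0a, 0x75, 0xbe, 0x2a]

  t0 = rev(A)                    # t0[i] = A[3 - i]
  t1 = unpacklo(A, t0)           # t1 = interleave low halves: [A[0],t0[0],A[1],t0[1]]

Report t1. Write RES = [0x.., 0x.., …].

→ t0 |2a|be|75|0a|
→ t1 |0a|2a|75|be|

RES = [0x0a, 0x2a, 0x75, 0xbe]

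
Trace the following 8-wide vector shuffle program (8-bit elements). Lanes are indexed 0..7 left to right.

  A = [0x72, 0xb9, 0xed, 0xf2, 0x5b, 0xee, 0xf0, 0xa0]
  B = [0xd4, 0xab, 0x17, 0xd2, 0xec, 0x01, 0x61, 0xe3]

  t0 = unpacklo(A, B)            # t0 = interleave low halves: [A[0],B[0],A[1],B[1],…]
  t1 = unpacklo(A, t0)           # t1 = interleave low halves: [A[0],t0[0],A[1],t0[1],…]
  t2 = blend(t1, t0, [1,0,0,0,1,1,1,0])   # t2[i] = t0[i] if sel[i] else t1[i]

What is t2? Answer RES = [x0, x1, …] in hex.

t0 = [0x72, 0xd4, 0xb9, 0xab, 0xed, 0x17, 0xf2, 0xd2]
t1 = [0x72, 0x72, 0xb9, 0xd4, 0xed, 0xb9, 0xf2, 0xab]
t2 = [0x72, 0x72, 0xb9, 0xd4, 0xed, 0x17, 0xf2, 0xab]

RES = [0x72, 0x72, 0xb9, 0xd4, 0xed, 0x17, 0xf2, 0xab]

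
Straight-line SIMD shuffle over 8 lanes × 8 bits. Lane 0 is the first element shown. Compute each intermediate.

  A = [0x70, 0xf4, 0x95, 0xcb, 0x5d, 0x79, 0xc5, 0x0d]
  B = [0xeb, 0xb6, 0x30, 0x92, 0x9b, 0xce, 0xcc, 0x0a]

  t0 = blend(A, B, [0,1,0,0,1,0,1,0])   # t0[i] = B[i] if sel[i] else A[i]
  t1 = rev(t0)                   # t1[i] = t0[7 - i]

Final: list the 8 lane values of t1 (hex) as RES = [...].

  t0: 70 b6 95 cb 9b 79 cc 0d
  t1: 0d cc 79 9b cb 95 b6 70

RES = [0x0d, 0xcc, 0x79, 0x9b, 0xcb, 0x95, 0xb6, 0x70]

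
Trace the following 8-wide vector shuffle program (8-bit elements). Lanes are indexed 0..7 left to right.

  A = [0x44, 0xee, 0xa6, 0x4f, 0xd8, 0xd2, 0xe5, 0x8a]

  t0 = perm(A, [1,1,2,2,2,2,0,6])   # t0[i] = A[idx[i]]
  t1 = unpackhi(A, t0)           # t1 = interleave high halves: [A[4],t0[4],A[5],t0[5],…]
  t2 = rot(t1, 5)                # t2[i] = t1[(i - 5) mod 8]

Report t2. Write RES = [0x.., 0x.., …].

  t0: ee ee a6 a6 a6 a6 44 e5
  t1: d8 a6 d2 a6 e5 44 8a e5
  t2: a6 e5 44 8a e5 d8 a6 d2

RES = [0xa6, 0xe5, 0x44, 0x8a, 0xe5, 0xd8, 0xa6, 0xd2]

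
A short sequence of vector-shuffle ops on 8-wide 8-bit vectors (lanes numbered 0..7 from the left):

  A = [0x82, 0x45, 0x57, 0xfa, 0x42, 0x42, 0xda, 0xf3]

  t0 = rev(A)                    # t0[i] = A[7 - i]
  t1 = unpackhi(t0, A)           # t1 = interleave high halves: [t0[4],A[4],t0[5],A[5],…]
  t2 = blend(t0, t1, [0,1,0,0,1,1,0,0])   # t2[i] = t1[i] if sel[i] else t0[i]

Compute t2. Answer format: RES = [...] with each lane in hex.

RES = [ 0xf3  0x42  0x42  0x42  0x45  0xda  0x45  0x82 ]

  t0: f3 da 42 42 fa 57 45 82
  t1: fa 42 57 42 45 da 82 f3
  t2: f3 42 42 42 45 da 45 82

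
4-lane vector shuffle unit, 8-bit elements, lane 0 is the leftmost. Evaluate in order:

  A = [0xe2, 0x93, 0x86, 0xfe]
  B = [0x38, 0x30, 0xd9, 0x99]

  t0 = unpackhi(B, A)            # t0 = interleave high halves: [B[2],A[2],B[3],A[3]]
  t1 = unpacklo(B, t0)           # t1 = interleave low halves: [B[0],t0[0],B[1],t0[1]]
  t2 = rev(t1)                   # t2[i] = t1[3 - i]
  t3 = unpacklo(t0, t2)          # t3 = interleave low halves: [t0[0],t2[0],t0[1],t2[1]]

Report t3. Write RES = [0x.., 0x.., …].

RES = [0xd9, 0x86, 0x86, 0x30]

→ t0 |d9|86|99|fe|
→ t1 |38|d9|30|86|
→ t2 |86|30|d9|38|
→ t3 |d9|86|86|30|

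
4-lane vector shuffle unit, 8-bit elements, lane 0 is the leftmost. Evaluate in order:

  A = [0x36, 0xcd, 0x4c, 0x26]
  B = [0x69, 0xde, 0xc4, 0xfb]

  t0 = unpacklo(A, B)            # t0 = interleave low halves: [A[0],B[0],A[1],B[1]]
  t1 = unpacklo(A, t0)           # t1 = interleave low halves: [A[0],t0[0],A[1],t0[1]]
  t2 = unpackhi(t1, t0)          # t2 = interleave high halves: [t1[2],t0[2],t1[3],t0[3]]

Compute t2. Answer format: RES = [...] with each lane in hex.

→ t0 |36|69|cd|de|
→ t1 |36|36|cd|69|
→ t2 |cd|cd|69|de|

RES = [0xcd, 0xcd, 0x69, 0xde]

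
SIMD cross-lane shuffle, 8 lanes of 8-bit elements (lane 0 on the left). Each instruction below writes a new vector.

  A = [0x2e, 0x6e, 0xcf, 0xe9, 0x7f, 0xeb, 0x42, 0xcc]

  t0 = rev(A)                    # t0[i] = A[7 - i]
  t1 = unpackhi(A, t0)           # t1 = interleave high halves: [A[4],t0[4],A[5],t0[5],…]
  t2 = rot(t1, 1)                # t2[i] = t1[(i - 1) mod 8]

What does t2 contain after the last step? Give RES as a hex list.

→ t0 |cc|42|eb|7f|e9|cf|6e|2e|
→ t1 |7f|e9|eb|cf|42|6e|cc|2e|
→ t2 |2e|7f|e9|eb|cf|42|6e|cc|

RES = [ 0x2e  0x7f  0xe9  0xeb  0xcf  0x42  0x6e  0xcc ]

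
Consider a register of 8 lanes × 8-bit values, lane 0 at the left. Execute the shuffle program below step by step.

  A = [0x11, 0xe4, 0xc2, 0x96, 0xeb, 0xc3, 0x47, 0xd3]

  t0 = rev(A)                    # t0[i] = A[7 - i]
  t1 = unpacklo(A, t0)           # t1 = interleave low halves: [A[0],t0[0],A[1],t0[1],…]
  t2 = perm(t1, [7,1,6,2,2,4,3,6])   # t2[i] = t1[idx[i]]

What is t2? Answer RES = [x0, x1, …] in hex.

RES = [ 0xeb  0xd3  0x96  0xe4  0xe4  0xc2  0x47  0x96 ]

t0 = [0xd3, 0x47, 0xc3, 0xeb, 0x96, 0xc2, 0xe4, 0x11]
t1 = [0x11, 0xd3, 0xe4, 0x47, 0xc2, 0xc3, 0x96, 0xeb]
t2 = [0xeb, 0xd3, 0x96, 0xe4, 0xe4, 0xc2, 0x47, 0x96]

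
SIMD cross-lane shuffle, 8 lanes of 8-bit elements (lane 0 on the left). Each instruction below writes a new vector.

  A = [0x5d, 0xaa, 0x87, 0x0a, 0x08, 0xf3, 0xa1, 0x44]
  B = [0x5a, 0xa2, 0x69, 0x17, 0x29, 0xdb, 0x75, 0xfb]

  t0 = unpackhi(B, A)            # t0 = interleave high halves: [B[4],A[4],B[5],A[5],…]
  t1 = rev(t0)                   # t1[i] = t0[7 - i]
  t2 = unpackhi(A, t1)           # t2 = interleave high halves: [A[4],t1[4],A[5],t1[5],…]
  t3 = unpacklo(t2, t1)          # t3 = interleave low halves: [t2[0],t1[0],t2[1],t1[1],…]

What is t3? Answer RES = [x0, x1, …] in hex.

RES = [0x08, 0x44, 0xf3, 0xfb, 0xf3, 0xa1, 0xdb, 0x75]

→ t0 |29|08|db|f3|75|a1|fb|44|
→ t1 |44|fb|a1|75|f3|db|08|29|
→ t2 |08|f3|f3|db|a1|08|44|29|
→ t3 |08|44|f3|fb|f3|a1|db|75|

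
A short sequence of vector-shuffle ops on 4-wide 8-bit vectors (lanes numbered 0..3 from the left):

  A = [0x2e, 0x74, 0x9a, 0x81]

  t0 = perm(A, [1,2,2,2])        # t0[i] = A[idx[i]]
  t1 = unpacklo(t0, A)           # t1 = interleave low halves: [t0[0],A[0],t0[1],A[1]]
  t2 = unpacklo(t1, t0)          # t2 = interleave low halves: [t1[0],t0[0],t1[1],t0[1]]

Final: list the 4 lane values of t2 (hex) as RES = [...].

RES = [0x74, 0x74, 0x2e, 0x9a]

t0 = [0x74, 0x9a, 0x9a, 0x9a]
t1 = [0x74, 0x2e, 0x9a, 0x74]
t2 = [0x74, 0x74, 0x2e, 0x9a]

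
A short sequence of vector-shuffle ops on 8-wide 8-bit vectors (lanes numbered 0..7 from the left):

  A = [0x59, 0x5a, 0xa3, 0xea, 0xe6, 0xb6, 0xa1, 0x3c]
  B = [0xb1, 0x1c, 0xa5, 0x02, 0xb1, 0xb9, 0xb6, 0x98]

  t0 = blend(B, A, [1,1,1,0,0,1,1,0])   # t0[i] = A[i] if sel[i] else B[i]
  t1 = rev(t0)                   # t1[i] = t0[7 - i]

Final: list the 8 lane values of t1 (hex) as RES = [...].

→ t0 |59|5a|a3|02|b1|b6|a1|98|
→ t1 |98|a1|b6|b1|02|a3|5a|59|

RES = [ 0x98  0xa1  0xb6  0xb1  0x02  0xa3  0x5a  0x59 ]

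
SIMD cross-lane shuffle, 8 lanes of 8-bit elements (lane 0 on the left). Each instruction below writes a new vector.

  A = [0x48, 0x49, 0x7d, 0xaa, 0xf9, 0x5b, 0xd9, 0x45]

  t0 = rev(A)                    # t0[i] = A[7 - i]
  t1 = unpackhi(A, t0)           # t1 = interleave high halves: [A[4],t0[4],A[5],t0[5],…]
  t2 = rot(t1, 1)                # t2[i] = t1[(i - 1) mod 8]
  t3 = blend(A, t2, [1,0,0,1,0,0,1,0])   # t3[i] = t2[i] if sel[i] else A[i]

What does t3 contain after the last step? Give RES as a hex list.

RES = [0x48, 0x49, 0x7d, 0x5b, 0xf9, 0x5b, 0x49, 0x45]

  t0: 45 d9 5b f9 aa 7d 49 48
  t1: f9 aa 5b 7d d9 49 45 48
  t2: 48 f9 aa 5b 7d d9 49 45
  t3: 48 49 7d 5b f9 5b 49 45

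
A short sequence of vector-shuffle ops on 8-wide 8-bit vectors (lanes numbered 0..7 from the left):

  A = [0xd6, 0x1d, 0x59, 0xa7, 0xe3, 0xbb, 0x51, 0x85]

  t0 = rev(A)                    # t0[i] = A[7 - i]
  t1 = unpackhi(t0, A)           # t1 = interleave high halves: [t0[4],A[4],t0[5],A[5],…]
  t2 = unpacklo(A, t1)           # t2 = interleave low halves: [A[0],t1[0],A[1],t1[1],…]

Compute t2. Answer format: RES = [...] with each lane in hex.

RES = [0xd6, 0xa7, 0x1d, 0xe3, 0x59, 0x59, 0xa7, 0xbb]

→ t0 |85|51|bb|e3|a7|59|1d|d6|
→ t1 |a7|e3|59|bb|1d|51|d6|85|
→ t2 |d6|a7|1d|e3|59|59|a7|bb|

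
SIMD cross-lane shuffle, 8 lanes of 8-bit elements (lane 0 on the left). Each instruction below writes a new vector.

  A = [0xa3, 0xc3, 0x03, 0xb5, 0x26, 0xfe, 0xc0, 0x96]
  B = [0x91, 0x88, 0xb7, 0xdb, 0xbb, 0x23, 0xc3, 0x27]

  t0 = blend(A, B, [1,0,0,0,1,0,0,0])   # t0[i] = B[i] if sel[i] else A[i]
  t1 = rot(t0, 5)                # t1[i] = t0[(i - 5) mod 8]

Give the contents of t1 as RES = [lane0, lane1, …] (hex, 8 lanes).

RES = [ 0xb5  0xbb  0xfe  0xc0  0x96  0x91  0xc3  0x03 ]

  t0: 91 c3 03 b5 bb fe c0 96
  t1: b5 bb fe c0 96 91 c3 03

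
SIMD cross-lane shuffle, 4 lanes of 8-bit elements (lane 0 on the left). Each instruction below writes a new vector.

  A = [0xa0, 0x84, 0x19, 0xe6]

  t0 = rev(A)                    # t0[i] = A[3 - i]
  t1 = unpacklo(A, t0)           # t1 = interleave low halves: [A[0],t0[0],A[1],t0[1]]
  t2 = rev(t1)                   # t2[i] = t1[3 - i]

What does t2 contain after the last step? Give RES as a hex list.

  t0: e6 19 84 a0
  t1: a0 e6 84 19
  t2: 19 84 e6 a0

RES = [ 0x19  0x84  0xe6  0xa0 ]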